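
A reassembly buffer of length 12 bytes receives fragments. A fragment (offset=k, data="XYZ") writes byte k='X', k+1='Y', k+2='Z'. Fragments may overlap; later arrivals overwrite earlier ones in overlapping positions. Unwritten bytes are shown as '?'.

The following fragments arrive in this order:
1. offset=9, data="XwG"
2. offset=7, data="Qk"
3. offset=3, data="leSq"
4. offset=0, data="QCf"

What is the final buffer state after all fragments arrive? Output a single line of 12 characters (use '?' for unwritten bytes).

Answer: QCfleSqQkXwG

Derivation:
Fragment 1: offset=9 data="XwG" -> buffer=?????????XwG
Fragment 2: offset=7 data="Qk" -> buffer=???????QkXwG
Fragment 3: offset=3 data="leSq" -> buffer=???leSqQkXwG
Fragment 4: offset=0 data="QCf" -> buffer=QCfleSqQkXwG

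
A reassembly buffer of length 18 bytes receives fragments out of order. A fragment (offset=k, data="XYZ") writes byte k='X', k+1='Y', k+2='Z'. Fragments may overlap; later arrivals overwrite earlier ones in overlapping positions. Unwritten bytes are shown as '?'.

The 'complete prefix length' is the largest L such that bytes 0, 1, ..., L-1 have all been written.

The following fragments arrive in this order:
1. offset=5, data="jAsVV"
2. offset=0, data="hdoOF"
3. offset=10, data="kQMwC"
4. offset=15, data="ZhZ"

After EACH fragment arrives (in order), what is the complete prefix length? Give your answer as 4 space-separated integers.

Fragment 1: offset=5 data="jAsVV" -> buffer=?????jAsVV???????? -> prefix_len=0
Fragment 2: offset=0 data="hdoOF" -> buffer=hdoOFjAsVV???????? -> prefix_len=10
Fragment 3: offset=10 data="kQMwC" -> buffer=hdoOFjAsVVkQMwC??? -> prefix_len=15
Fragment 4: offset=15 data="ZhZ" -> buffer=hdoOFjAsVVkQMwCZhZ -> prefix_len=18

Answer: 0 10 15 18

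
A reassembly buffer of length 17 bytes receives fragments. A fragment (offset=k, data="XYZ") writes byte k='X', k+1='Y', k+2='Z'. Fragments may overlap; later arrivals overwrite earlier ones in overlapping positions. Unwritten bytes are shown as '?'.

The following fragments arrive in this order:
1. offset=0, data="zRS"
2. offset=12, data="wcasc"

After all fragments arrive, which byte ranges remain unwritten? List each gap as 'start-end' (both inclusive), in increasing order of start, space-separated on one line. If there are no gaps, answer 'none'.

Answer: 3-11

Derivation:
Fragment 1: offset=0 len=3
Fragment 2: offset=12 len=5
Gaps: 3-11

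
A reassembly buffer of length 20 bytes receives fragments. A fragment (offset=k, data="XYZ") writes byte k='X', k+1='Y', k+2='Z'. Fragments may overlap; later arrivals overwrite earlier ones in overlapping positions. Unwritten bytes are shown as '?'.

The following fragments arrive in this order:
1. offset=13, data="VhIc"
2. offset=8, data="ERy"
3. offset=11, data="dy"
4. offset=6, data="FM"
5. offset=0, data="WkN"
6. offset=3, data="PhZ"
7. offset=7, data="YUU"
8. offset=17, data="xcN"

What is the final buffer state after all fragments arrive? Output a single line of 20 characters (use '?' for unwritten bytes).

Answer: WkNPhZFYUUydyVhIcxcN

Derivation:
Fragment 1: offset=13 data="VhIc" -> buffer=?????????????VhIc???
Fragment 2: offset=8 data="ERy" -> buffer=????????ERy??VhIc???
Fragment 3: offset=11 data="dy" -> buffer=????????ERydyVhIc???
Fragment 4: offset=6 data="FM" -> buffer=??????FMERydyVhIc???
Fragment 5: offset=0 data="WkN" -> buffer=WkN???FMERydyVhIc???
Fragment 6: offset=3 data="PhZ" -> buffer=WkNPhZFMERydyVhIc???
Fragment 7: offset=7 data="YUU" -> buffer=WkNPhZFYUUydyVhIc???
Fragment 8: offset=17 data="xcN" -> buffer=WkNPhZFYUUydyVhIcxcN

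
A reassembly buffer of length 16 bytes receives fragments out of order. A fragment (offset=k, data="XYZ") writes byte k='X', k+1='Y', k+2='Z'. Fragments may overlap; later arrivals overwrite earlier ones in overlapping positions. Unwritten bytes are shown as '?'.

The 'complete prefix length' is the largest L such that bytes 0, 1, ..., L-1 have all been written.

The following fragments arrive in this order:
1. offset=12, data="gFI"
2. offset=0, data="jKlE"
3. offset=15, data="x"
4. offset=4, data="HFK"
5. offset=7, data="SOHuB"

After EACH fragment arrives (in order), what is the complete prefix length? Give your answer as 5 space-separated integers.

Answer: 0 4 4 7 16

Derivation:
Fragment 1: offset=12 data="gFI" -> buffer=????????????gFI? -> prefix_len=0
Fragment 2: offset=0 data="jKlE" -> buffer=jKlE????????gFI? -> prefix_len=4
Fragment 3: offset=15 data="x" -> buffer=jKlE????????gFIx -> prefix_len=4
Fragment 4: offset=4 data="HFK" -> buffer=jKlEHFK?????gFIx -> prefix_len=7
Fragment 5: offset=7 data="SOHuB" -> buffer=jKlEHFKSOHuBgFIx -> prefix_len=16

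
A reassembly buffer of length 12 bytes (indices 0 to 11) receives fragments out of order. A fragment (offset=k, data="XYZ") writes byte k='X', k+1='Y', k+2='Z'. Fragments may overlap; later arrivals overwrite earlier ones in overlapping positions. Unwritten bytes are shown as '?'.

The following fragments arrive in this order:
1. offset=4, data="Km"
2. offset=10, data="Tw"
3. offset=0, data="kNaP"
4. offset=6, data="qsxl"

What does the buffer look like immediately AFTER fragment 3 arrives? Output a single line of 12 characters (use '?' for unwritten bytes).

Answer: kNaPKm????Tw

Derivation:
Fragment 1: offset=4 data="Km" -> buffer=????Km??????
Fragment 2: offset=10 data="Tw" -> buffer=????Km????Tw
Fragment 3: offset=0 data="kNaP" -> buffer=kNaPKm????Tw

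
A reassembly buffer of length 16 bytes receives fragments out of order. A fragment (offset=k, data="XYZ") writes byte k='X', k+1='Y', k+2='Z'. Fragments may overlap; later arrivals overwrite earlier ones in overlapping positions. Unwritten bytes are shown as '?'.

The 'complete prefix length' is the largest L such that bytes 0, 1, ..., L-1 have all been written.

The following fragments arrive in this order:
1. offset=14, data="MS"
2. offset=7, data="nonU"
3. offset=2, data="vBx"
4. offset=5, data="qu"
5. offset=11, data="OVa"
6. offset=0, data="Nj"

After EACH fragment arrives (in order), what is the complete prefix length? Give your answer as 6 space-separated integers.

Fragment 1: offset=14 data="MS" -> buffer=??????????????MS -> prefix_len=0
Fragment 2: offset=7 data="nonU" -> buffer=???????nonU???MS -> prefix_len=0
Fragment 3: offset=2 data="vBx" -> buffer=??vBx??nonU???MS -> prefix_len=0
Fragment 4: offset=5 data="qu" -> buffer=??vBxqunonU???MS -> prefix_len=0
Fragment 5: offset=11 data="OVa" -> buffer=??vBxqunonUOVaMS -> prefix_len=0
Fragment 6: offset=0 data="Nj" -> buffer=NjvBxqunonUOVaMS -> prefix_len=16

Answer: 0 0 0 0 0 16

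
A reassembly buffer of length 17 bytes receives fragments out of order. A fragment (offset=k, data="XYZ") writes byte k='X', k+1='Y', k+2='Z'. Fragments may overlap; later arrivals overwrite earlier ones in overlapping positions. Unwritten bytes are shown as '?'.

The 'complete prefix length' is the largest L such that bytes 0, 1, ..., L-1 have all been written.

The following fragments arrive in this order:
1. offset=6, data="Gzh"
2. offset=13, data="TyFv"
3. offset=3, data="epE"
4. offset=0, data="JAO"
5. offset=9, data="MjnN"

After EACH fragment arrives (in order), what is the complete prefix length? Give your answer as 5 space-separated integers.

Fragment 1: offset=6 data="Gzh" -> buffer=??????Gzh???????? -> prefix_len=0
Fragment 2: offset=13 data="TyFv" -> buffer=??????Gzh????TyFv -> prefix_len=0
Fragment 3: offset=3 data="epE" -> buffer=???epEGzh????TyFv -> prefix_len=0
Fragment 4: offset=0 data="JAO" -> buffer=JAOepEGzh????TyFv -> prefix_len=9
Fragment 5: offset=9 data="MjnN" -> buffer=JAOepEGzhMjnNTyFv -> prefix_len=17

Answer: 0 0 0 9 17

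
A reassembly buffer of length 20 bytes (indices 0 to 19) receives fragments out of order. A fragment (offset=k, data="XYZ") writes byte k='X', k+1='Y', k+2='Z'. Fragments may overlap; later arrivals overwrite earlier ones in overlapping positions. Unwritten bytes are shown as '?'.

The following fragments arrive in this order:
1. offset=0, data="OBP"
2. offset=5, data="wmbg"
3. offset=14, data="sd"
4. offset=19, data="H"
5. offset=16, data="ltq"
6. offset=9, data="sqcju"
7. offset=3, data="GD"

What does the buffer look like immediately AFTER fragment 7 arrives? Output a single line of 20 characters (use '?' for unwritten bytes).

Fragment 1: offset=0 data="OBP" -> buffer=OBP?????????????????
Fragment 2: offset=5 data="wmbg" -> buffer=OBP??wmbg???????????
Fragment 3: offset=14 data="sd" -> buffer=OBP??wmbg?????sd????
Fragment 4: offset=19 data="H" -> buffer=OBP??wmbg?????sd???H
Fragment 5: offset=16 data="ltq" -> buffer=OBP??wmbg?????sdltqH
Fragment 6: offset=9 data="sqcju" -> buffer=OBP??wmbgsqcjusdltqH
Fragment 7: offset=3 data="GD" -> buffer=OBPGDwmbgsqcjusdltqH

Answer: OBPGDwmbgsqcjusdltqH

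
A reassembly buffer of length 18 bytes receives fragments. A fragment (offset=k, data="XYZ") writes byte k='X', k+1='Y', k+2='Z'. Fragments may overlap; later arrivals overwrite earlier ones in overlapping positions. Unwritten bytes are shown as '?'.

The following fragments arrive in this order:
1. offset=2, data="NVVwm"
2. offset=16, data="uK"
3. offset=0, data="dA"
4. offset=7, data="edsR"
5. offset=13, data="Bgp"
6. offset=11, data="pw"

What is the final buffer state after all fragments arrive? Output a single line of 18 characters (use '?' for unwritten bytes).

Answer: dANVVwmedsRpwBgpuK

Derivation:
Fragment 1: offset=2 data="NVVwm" -> buffer=??NVVwm???????????
Fragment 2: offset=16 data="uK" -> buffer=??NVVwm?????????uK
Fragment 3: offset=0 data="dA" -> buffer=dANVVwm?????????uK
Fragment 4: offset=7 data="edsR" -> buffer=dANVVwmedsR?????uK
Fragment 5: offset=13 data="Bgp" -> buffer=dANVVwmedsR??BgpuK
Fragment 6: offset=11 data="pw" -> buffer=dANVVwmedsRpwBgpuK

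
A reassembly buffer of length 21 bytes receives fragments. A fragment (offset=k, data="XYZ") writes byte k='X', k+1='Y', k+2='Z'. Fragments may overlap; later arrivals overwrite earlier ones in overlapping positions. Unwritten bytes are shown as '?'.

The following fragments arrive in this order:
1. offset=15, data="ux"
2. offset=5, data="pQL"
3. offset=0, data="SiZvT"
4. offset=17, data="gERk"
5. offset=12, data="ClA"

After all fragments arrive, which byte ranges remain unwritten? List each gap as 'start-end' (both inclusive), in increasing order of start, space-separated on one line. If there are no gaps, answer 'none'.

Fragment 1: offset=15 len=2
Fragment 2: offset=5 len=3
Fragment 3: offset=0 len=5
Fragment 4: offset=17 len=4
Fragment 5: offset=12 len=3
Gaps: 8-11

Answer: 8-11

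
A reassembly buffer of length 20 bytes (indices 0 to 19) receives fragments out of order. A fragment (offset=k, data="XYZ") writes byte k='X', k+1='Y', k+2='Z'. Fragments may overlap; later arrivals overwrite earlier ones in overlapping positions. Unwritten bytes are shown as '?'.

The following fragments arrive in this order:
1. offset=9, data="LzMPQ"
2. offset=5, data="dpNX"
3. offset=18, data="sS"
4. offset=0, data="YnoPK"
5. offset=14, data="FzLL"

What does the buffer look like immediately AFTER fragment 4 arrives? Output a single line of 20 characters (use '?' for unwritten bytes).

Answer: YnoPKdpNXLzMPQ????sS

Derivation:
Fragment 1: offset=9 data="LzMPQ" -> buffer=?????????LzMPQ??????
Fragment 2: offset=5 data="dpNX" -> buffer=?????dpNXLzMPQ??????
Fragment 3: offset=18 data="sS" -> buffer=?????dpNXLzMPQ????sS
Fragment 4: offset=0 data="YnoPK" -> buffer=YnoPKdpNXLzMPQ????sS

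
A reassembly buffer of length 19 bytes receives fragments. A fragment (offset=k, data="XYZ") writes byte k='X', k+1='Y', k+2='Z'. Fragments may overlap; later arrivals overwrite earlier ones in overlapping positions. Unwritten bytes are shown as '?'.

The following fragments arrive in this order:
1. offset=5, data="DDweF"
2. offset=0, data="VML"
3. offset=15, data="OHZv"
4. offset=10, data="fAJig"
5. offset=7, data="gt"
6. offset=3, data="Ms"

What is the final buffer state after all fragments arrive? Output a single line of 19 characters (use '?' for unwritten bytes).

Answer: VMLMsDDgtFfAJigOHZv

Derivation:
Fragment 1: offset=5 data="DDweF" -> buffer=?????DDweF?????????
Fragment 2: offset=0 data="VML" -> buffer=VML??DDweF?????????
Fragment 3: offset=15 data="OHZv" -> buffer=VML??DDweF?????OHZv
Fragment 4: offset=10 data="fAJig" -> buffer=VML??DDweFfAJigOHZv
Fragment 5: offset=7 data="gt" -> buffer=VML??DDgtFfAJigOHZv
Fragment 6: offset=3 data="Ms" -> buffer=VMLMsDDgtFfAJigOHZv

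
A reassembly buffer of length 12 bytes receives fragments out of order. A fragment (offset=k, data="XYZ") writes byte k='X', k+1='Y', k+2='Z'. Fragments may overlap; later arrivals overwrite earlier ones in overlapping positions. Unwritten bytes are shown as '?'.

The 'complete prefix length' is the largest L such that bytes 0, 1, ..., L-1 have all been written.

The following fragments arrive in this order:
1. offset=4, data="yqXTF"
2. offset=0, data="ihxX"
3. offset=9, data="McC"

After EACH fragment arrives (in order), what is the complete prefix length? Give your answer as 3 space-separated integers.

Answer: 0 9 12

Derivation:
Fragment 1: offset=4 data="yqXTF" -> buffer=????yqXTF??? -> prefix_len=0
Fragment 2: offset=0 data="ihxX" -> buffer=ihxXyqXTF??? -> prefix_len=9
Fragment 3: offset=9 data="McC" -> buffer=ihxXyqXTFMcC -> prefix_len=12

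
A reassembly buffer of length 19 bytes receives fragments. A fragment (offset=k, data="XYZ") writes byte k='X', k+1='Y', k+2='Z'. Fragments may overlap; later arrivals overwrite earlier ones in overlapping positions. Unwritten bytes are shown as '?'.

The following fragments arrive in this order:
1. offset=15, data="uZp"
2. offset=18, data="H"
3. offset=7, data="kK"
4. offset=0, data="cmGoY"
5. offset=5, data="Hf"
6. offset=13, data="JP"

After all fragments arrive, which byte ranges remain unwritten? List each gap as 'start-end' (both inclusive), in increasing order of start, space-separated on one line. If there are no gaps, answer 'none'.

Fragment 1: offset=15 len=3
Fragment 2: offset=18 len=1
Fragment 3: offset=7 len=2
Fragment 4: offset=0 len=5
Fragment 5: offset=5 len=2
Fragment 6: offset=13 len=2
Gaps: 9-12

Answer: 9-12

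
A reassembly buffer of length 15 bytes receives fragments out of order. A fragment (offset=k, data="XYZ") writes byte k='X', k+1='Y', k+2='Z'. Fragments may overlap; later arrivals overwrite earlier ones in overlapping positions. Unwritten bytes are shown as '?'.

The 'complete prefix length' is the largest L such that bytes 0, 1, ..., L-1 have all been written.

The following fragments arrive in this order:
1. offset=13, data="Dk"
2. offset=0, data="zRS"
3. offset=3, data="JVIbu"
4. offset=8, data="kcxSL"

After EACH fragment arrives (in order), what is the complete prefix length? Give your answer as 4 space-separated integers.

Answer: 0 3 8 15

Derivation:
Fragment 1: offset=13 data="Dk" -> buffer=?????????????Dk -> prefix_len=0
Fragment 2: offset=0 data="zRS" -> buffer=zRS??????????Dk -> prefix_len=3
Fragment 3: offset=3 data="JVIbu" -> buffer=zRSJVIbu?????Dk -> prefix_len=8
Fragment 4: offset=8 data="kcxSL" -> buffer=zRSJVIbukcxSLDk -> prefix_len=15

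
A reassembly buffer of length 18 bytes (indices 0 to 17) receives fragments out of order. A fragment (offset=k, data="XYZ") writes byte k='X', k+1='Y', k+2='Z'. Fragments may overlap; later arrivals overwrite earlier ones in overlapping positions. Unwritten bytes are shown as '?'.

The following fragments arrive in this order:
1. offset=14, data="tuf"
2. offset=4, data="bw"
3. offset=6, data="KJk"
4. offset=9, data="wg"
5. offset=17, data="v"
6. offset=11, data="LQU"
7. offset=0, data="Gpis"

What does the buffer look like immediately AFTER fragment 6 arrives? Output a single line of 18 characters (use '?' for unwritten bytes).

Answer: ????bwKJkwgLQUtufv

Derivation:
Fragment 1: offset=14 data="tuf" -> buffer=??????????????tuf?
Fragment 2: offset=4 data="bw" -> buffer=????bw????????tuf?
Fragment 3: offset=6 data="KJk" -> buffer=????bwKJk?????tuf?
Fragment 4: offset=9 data="wg" -> buffer=????bwKJkwg???tuf?
Fragment 5: offset=17 data="v" -> buffer=????bwKJkwg???tufv
Fragment 6: offset=11 data="LQU" -> buffer=????bwKJkwgLQUtufv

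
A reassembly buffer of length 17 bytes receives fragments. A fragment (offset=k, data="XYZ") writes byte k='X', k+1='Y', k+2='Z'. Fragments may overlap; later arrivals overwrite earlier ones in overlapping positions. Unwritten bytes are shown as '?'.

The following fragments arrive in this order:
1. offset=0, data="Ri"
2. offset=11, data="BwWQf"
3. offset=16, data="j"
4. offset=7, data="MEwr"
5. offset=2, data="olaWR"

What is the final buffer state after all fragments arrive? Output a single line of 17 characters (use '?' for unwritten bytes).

Answer: RiolaWRMEwrBwWQfj

Derivation:
Fragment 1: offset=0 data="Ri" -> buffer=Ri???????????????
Fragment 2: offset=11 data="BwWQf" -> buffer=Ri?????????BwWQf?
Fragment 3: offset=16 data="j" -> buffer=Ri?????????BwWQfj
Fragment 4: offset=7 data="MEwr" -> buffer=Ri?????MEwrBwWQfj
Fragment 5: offset=2 data="olaWR" -> buffer=RiolaWRMEwrBwWQfj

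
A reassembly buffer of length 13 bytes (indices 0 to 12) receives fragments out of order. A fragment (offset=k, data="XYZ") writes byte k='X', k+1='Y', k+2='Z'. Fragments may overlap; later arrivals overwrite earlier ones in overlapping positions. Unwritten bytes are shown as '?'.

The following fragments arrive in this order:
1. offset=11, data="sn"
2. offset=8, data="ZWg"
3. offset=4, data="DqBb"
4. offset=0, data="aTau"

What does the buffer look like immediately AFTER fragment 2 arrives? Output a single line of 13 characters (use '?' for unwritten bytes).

Fragment 1: offset=11 data="sn" -> buffer=???????????sn
Fragment 2: offset=8 data="ZWg" -> buffer=????????ZWgsn

Answer: ????????ZWgsn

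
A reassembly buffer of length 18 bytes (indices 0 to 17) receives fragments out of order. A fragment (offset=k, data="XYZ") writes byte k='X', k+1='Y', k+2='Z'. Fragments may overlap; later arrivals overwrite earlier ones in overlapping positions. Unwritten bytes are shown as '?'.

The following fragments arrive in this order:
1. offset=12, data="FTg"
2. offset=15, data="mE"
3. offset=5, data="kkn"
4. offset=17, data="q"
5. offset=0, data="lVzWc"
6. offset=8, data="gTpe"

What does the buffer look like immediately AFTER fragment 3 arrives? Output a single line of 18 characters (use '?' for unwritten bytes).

Answer: ?????kkn????FTgmE?

Derivation:
Fragment 1: offset=12 data="FTg" -> buffer=????????????FTg???
Fragment 2: offset=15 data="mE" -> buffer=????????????FTgmE?
Fragment 3: offset=5 data="kkn" -> buffer=?????kkn????FTgmE?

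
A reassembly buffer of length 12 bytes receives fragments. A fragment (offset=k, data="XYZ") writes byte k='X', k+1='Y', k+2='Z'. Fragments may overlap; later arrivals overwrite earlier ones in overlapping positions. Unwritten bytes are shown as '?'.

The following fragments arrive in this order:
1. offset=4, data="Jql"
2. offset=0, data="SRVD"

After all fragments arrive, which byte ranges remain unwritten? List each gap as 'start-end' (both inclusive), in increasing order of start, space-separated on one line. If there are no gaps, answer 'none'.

Answer: 7-11

Derivation:
Fragment 1: offset=4 len=3
Fragment 2: offset=0 len=4
Gaps: 7-11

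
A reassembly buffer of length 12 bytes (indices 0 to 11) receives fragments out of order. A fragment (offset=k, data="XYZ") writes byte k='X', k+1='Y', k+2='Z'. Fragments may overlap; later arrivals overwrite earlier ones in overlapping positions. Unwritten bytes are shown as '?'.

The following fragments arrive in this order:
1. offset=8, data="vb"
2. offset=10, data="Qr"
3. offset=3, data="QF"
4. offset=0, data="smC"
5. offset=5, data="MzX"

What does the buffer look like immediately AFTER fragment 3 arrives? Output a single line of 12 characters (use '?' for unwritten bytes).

Answer: ???QF???vbQr

Derivation:
Fragment 1: offset=8 data="vb" -> buffer=????????vb??
Fragment 2: offset=10 data="Qr" -> buffer=????????vbQr
Fragment 3: offset=3 data="QF" -> buffer=???QF???vbQr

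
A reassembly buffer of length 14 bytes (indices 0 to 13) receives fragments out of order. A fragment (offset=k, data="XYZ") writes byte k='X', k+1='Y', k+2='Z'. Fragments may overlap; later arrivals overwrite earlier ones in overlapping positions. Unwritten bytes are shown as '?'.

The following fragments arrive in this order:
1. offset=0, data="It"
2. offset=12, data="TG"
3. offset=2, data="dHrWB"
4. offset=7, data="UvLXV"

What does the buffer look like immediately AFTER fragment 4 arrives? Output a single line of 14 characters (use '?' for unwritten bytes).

Fragment 1: offset=0 data="It" -> buffer=It????????????
Fragment 2: offset=12 data="TG" -> buffer=It??????????TG
Fragment 3: offset=2 data="dHrWB" -> buffer=ItdHrWB?????TG
Fragment 4: offset=7 data="UvLXV" -> buffer=ItdHrWBUvLXVTG

Answer: ItdHrWBUvLXVTG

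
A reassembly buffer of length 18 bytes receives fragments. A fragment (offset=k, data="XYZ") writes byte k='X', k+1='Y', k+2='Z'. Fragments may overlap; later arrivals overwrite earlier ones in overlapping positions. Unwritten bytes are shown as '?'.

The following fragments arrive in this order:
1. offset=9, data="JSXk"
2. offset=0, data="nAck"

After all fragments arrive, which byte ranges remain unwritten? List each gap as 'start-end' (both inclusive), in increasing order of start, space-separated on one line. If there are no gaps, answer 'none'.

Answer: 4-8 13-17

Derivation:
Fragment 1: offset=9 len=4
Fragment 2: offset=0 len=4
Gaps: 4-8 13-17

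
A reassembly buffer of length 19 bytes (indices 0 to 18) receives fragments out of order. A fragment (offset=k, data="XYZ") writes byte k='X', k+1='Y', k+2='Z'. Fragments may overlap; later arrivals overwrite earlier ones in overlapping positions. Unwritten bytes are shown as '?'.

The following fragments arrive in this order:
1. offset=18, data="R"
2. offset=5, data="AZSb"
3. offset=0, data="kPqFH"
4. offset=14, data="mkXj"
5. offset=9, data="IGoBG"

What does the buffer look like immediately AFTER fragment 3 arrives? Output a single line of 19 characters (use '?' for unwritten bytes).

Answer: kPqFHAZSb?????????R

Derivation:
Fragment 1: offset=18 data="R" -> buffer=??????????????????R
Fragment 2: offset=5 data="AZSb" -> buffer=?????AZSb?????????R
Fragment 3: offset=0 data="kPqFH" -> buffer=kPqFHAZSb?????????R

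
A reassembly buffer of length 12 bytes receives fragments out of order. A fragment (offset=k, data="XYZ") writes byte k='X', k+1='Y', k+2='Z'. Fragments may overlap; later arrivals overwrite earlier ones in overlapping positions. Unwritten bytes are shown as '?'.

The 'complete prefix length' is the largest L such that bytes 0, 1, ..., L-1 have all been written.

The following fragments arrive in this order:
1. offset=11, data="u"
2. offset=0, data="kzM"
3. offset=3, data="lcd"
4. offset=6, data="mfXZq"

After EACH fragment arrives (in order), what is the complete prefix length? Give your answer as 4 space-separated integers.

Answer: 0 3 6 12

Derivation:
Fragment 1: offset=11 data="u" -> buffer=???????????u -> prefix_len=0
Fragment 2: offset=0 data="kzM" -> buffer=kzM????????u -> prefix_len=3
Fragment 3: offset=3 data="lcd" -> buffer=kzMlcd?????u -> prefix_len=6
Fragment 4: offset=6 data="mfXZq" -> buffer=kzMlcdmfXZqu -> prefix_len=12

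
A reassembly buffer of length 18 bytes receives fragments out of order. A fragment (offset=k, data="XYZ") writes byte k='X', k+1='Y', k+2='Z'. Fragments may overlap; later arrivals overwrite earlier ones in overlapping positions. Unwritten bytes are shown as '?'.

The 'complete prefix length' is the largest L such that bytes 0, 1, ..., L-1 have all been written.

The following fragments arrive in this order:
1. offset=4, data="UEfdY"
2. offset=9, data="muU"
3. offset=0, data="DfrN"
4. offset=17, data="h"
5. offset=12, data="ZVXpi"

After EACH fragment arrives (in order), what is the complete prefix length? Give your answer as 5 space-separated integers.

Fragment 1: offset=4 data="UEfdY" -> buffer=????UEfdY????????? -> prefix_len=0
Fragment 2: offset=9 data="muU" -> buffer=????UEfdYmuU?????? -> prefix_len=0
Fragment 3: offset=0 data="DfrN" -> buffer=DfrNUEfdYmuU?????? -> prefix_len=12
Fragment 4: offset=17 data="h" -> buffer=DfrNUEfdYmuU?????h -> prefix_len=12
Fragment 5: offset=12 data="ZVXpi" -> buffer=DfrNUEfdYmuUZVXpih -> prefix_len=18

Answer: 0 0 12 12 18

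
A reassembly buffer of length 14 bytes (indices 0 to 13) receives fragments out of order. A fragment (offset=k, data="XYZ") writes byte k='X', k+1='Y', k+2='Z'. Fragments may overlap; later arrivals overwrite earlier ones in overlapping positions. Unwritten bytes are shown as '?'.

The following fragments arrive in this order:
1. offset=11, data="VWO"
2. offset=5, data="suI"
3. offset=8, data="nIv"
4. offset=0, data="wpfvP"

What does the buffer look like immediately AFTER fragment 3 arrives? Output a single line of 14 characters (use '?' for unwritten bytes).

Answer: ?????suInIvVWO

Derivation:
Fragment 1: offset=11 data="VWO" -> buffer=???????????VWO
Fragment 2: offset=5 data="suI" -> buffer=?????suI???VWO
Fragment 3: offset=8 data="nIv" -> buffer=?????suInIvVWO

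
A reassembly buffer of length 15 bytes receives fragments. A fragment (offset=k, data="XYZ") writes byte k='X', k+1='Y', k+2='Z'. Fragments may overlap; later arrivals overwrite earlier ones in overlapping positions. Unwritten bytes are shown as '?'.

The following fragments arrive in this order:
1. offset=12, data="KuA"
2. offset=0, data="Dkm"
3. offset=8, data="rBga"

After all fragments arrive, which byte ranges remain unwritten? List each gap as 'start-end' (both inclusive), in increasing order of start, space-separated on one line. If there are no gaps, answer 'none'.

Answer: 3-7

Derivation:
Fragment 1: offset=12 len=3
Fragment 2: offset=0 len=3
Fragment 3: offset=8 len=4
Gaps: 3-7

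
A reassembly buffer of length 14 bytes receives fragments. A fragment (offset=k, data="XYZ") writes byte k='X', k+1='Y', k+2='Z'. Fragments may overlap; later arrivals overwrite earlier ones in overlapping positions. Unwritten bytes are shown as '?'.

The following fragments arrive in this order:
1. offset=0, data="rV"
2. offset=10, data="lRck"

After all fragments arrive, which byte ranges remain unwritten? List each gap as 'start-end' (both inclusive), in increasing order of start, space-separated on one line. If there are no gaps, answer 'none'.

Answer: 2-9

Derivation:
Fragment 1: offset=0 len=2
Fragment 2: offset=10 len=4
Gaps: 2-9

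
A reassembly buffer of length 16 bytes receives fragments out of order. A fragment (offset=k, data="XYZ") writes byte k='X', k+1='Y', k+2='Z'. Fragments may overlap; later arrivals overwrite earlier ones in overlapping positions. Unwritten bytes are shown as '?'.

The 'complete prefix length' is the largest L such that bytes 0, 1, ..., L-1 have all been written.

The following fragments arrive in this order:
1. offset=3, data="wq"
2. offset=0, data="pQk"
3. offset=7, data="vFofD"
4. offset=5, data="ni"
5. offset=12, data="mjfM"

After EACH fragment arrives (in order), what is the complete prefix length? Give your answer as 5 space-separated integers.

Answer: 0 5 5 12 16

Derivation:
Fragment 1: offset=3 data="wq" -> buffer=???wq??????????? -> prefix_len=0
Fragment 2: offset=0 data="pQk" -> buffer=pQkwq??????????? -> prefix_len=5
Fragment 3: offset=7 data="vFofD" -> buffer=pQkwq??vFofD???? -> prefix_len=5
Fragment 4: offset=5 data="ni" -> buffer=pQkwqnivFofD???? -> prefix_len=12
Fragment 5: offset=12 data="mjfM" -> buffer=pQkwqnivFofDmjfM -> prefix_len=16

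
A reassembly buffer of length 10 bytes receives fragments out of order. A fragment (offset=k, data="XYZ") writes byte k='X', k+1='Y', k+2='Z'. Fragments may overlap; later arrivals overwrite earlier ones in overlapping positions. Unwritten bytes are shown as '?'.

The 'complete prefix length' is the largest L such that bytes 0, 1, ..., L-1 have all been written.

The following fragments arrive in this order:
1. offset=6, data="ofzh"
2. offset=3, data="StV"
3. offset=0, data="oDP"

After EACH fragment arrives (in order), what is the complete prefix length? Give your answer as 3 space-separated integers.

Answer: 0 0 10

Derivation:
Fragment 1: offset=6 data="ofzh" -> buffer=??????ofzh -> prefix_len=0
Fragment 2: offset=3 data="StV" -> buffer=???StVofzh -> prefix_len=0
Fragment 3: offset=0 data="oDP" -> buffer=oDPStVofzh -> prefix_len=10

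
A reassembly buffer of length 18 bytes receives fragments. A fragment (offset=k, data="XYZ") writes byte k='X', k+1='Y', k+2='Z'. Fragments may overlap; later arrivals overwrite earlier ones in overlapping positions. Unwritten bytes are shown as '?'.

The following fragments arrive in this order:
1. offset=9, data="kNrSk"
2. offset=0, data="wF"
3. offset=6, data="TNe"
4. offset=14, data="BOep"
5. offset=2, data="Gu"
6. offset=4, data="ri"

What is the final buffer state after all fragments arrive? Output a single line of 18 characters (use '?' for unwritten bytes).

Fragment 1: offset=9 data="kNrSk" -> buffer=?????????kNrSk????
Fragment 2: offset=0 data="wF" -> buffer=wF???????kNrSk????
Fragment 3: offset=6 data="TNe" -> buffer=wF????TNekNrSk????
Fragment 4: offset=14 data="BOep" -> buffer=wF????TNekNrSkBOep
Fragment 5: offset=2 data="Gu" -> buffer=wFGu??TNekNrSkBOep
Fragment 6: offset=4 data="ri" -> buffer=wFGuriTNekNrSkBOep

Answer: wFGuriTNekNrSkBOep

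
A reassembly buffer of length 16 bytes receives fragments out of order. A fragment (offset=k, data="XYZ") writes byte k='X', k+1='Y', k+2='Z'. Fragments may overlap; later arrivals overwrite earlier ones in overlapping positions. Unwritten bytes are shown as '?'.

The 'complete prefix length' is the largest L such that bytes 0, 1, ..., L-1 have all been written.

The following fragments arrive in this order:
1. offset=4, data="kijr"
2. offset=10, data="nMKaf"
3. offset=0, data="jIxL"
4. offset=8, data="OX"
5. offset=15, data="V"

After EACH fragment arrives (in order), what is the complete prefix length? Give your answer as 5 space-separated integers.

Fragment 1: offset=4 data="kijr" -> buffer=????kijr???????? -> prefix_len=0
Fragment 2: offset=10 data="nMKaf" -> buffer=????kijr??nMKaf? -> prefix_len=0
Fragment 3: offset=0 data="jIxL" -> buffer=jIxLkijr??nMKaf? -> prefix_len=8
Fragment 4: offset=8 data="OX" -> buffer=jIxLkijrOXnMKaf? -> prefix_len=15
Fragment 5: offset=15 data="V" -> buffer=jIxLkijrOXnMKafV -> prefix_len=16

Answer: 0 0 8 15 16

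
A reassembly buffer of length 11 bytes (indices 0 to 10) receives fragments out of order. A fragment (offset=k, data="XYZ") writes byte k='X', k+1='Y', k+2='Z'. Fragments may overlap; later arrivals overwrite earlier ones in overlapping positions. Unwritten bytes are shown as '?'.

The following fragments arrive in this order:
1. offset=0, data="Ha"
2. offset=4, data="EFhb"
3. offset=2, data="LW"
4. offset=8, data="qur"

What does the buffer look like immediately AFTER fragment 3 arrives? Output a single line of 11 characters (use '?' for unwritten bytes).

Answer: HaLWEFhb???

Derivation:
Fragment 1: offset=0 data="Ha" -> buffer=Ha?????????
Fragment 2: offset=4 data="EFhb" -> buffer=Ha??EFhb???
Fragment 3: offset=2 data="LW" -> buffer=HaLWEFhb???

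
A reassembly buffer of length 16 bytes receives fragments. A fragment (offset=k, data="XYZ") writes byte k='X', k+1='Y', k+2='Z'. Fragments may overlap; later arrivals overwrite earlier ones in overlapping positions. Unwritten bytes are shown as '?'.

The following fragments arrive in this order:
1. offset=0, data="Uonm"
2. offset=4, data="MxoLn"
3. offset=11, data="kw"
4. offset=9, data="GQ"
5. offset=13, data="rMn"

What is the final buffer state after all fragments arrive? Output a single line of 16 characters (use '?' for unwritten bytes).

Fragment 1: offset=0 data="Uonm" -> buffer=Uonm????????????
Fragment 2: offset=4 data="MxoLn" -> buffer=UonmMxoLn???????
Fragment 3: offset=11 data="kw" -> buffer=UonmMxoLn??kw???
Fragment 4: offset=9 data="GQ" -> buffer=UonmMxoLnGQkw???
Fragment 5: offset=13 data="rMn" -> buffer=UonmMxoLnGQkwrMn

Answer: UonmMxoLnGQkwrMn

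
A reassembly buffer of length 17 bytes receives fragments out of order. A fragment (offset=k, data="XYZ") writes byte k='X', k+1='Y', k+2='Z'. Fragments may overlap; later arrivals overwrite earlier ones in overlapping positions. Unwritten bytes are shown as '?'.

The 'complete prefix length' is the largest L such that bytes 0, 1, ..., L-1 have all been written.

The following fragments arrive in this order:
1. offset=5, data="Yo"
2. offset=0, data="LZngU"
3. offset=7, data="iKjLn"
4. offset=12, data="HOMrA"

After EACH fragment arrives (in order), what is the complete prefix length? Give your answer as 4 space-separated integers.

Answer: 0 7 12 17

Derivation:
Fragment 1: offset=5 data="Yo" -> buffer=?????Yo?????????? -> prefix_len=0
Fragment 2: offset=0 data="LZngU" -> buffer=LZngUYo?????????? -> prefix_len=7
Fragment 3: offset=7 data="iKjLn" -> buffer=LZngUYoiKjLn????? -> prefix_len=12
Fragment 4: offset=12 data="HOMrA" -> buffer=LZngUYoiKjLnHOMrA -> prefix_len=17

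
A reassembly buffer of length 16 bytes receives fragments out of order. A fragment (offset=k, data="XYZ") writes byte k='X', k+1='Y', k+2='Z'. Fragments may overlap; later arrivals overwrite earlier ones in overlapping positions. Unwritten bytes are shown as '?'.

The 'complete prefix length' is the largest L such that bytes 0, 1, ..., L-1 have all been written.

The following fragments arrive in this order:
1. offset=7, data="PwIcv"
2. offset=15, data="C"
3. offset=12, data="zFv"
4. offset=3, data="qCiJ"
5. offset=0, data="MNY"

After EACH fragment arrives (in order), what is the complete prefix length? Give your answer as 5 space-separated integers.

Answer: 0 0 0 0 16

Derivation:
Fragment 1: offset=7 data="PwIcv" -> buffer=???????PwIcv???? -> prefix_len=0
Fragment 2: offset=15 data="C" -> buffer=???????PwIcv???C -> prefix_len=0
Fragment 3: offset=12 data="zFv" -> buffer=???????PwIcvzFvC -> prefix_len=0
Fragment 4: offset=3 data="qCiJ" -> buffer=???qCiJPwIcvzFvC -> prefix_len=0
Fragment 5: offset=0 data="MNY" -> buffer=MNYqCiJPwIcvzFvC -> prefix_len=16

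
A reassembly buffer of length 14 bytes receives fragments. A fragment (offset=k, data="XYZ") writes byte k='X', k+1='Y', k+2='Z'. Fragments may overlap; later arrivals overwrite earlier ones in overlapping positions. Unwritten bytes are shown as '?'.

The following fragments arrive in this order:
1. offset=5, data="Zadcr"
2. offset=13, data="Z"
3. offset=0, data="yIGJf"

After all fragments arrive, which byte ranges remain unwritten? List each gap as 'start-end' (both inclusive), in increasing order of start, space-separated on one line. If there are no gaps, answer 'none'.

Fragment 1: offset=5 len=5
Fragment 2: offset=13 len=1
Fragment 3: offset=0 len=5
Gaps: 10-12

Answer: 10-12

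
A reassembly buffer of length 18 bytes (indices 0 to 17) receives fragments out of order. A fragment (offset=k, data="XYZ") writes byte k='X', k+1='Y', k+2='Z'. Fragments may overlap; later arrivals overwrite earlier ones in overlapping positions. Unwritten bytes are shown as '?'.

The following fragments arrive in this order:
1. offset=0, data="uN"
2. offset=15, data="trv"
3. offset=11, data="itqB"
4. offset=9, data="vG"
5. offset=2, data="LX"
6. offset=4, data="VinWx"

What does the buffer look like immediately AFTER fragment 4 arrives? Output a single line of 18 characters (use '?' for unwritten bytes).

Answer: uN???????vGitqBtrv

Derivation:
Fragment 1: offset=0 data="uN" -> buffer=uN????????????????
Fragment 2: offset=15 data="trv" -> buffer=uN?????????????trv
Fragment 3: offset=11 data="itqB" -> buffer=uN?????????itqBtrv
Fragment 4: offset=9 data="vG" -> buffer=uN???????vGitqBtrv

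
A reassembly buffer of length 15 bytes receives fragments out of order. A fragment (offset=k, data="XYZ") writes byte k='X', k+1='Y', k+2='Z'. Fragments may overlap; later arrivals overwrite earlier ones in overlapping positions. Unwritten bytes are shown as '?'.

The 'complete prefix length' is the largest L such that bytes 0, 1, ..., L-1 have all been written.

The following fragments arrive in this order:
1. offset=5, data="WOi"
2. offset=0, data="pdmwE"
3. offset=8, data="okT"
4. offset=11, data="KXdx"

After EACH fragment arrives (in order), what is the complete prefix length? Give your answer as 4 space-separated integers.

Fragment 1: offset=5 data="WOi" -> buffer=?????WOi??????? -> prefix_len=0
Fragment 2: offset=0 data="pdmwE" -> buffer=pdmwEWOi??????? -> prefix_len=8
Fragment 3: offset=8 data="okT" -> buffer=pdmwEWOiokT???? -> prefix_len=11
Fragment 4: offset=11 data="KXdx" -> buffer=pdmwEWOiokTKXdx -> prefix_len=15

Answer: 0 8 11 15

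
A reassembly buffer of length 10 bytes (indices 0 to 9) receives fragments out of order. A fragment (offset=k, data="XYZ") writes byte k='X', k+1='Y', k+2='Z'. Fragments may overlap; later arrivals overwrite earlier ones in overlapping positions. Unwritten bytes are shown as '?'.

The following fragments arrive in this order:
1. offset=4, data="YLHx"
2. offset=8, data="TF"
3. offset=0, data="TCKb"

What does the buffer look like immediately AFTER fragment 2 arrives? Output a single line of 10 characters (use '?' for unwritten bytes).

Answer: ????YLHxTF

Derivation:
Fragment 1: offset=4 data="YLHx" -> buffer=????YLHx??
Fragment 2: offset=8 data="TF" -> buffer=????YLHxTF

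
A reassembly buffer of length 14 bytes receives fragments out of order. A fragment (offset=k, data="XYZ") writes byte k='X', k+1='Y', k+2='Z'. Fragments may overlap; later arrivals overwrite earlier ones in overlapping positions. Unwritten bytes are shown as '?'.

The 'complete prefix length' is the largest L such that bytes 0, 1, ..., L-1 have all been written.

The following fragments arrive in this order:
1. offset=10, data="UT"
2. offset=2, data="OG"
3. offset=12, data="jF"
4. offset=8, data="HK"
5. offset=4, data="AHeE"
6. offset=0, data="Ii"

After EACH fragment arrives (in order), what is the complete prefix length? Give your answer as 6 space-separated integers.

Answer: 0 0 0 0 0 14

Derivation:
Fragment 1: offset=10 data="UT" -> buffer=??????????UT?? -> prefix_len=0
Fragment 2: offset=2 data="OG" -> buffer=??OG??????UT?? -> prefix_len=0
Fragment 3: offset=12 data="jF" -> buffer=??OG??????UTjF -> prefix_len=0
Fragment 4: offset=8 data="HK" -> buffer=??OG????HKUTjF -> prefix_len=0
Fragment 5: offset=4 data="AHeE" -> buffer=??OGAHeEHKUTjF -> prefix_len=0
Fragment 6: offset=0 data="Ii" -> buffer=IiOGAHeEHKUTjF -> prefix_len=14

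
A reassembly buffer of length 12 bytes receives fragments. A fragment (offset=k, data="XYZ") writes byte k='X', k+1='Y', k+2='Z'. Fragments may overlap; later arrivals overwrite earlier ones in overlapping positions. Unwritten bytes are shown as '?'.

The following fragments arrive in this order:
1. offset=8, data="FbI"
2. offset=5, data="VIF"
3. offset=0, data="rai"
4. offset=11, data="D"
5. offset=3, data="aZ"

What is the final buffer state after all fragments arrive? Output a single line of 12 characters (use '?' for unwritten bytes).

Fragment 1: offset=8 data="FbI" -> buffer=????????FbI?
Fragment 2: offset=5 data="VIF" -> buffer=?????VIFFbI?
Fragment 3: offset=0 data="rai" -> buffer=rai??VIFFbI?
Fragment 4: offset=11 data="D" -> buffer=rai??VIFFbID
Fragment 5: offset=3 data="aZ" -> buffer=raiaZVIFFbID

Answer: raiaZVIFFbID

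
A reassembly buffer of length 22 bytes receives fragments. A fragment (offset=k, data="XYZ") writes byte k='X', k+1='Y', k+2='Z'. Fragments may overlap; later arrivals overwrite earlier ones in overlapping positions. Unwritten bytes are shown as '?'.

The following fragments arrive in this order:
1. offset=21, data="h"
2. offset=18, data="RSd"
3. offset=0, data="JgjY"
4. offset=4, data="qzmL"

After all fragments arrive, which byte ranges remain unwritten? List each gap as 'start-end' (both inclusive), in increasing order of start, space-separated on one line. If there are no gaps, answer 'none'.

Answer: 8-17

Derivation:
Fragment 1: offset=21 len=1
Fragment 2: offset=18 len=3
Fragment 3: offset=0 len=4
Fragment 4: offset=4 len=4
Gaps: 8-17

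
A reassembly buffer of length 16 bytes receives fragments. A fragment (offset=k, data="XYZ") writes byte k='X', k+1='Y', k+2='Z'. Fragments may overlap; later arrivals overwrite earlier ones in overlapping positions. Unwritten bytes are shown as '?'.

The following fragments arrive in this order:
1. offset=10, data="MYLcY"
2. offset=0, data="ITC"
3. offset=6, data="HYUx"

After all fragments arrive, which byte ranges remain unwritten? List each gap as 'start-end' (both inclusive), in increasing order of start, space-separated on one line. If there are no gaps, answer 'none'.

Fragment 1: offset=10 len=5
Fragment 2: offset=0 len=3
Fragment 3: offset=6 len=4
Gaps: 3-5 15-15

Answer: 3-5 15-15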